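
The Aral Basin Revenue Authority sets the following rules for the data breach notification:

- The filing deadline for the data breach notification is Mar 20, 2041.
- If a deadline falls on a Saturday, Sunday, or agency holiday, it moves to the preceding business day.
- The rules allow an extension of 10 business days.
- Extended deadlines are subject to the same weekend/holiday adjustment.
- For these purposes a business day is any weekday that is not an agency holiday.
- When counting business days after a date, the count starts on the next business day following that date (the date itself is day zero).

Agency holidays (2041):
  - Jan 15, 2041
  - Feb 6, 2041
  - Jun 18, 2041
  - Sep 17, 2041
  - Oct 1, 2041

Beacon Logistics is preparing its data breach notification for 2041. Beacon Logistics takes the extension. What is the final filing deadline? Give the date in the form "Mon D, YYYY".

Apr 3, 2041

Start from the fixed due date, Mar 20, 2041.
Mar 20, 2041 is a Wednesday and not a listed holiday, so it stands.
Applying the 10-business-day extension: 10 business days after Mar 20, 2041 is Apr 3, 2041.
Since Apr 3, 2041 is a Wednesday and not a holiday, the date is unchanged.
Final deadline: Apr 3, 2041.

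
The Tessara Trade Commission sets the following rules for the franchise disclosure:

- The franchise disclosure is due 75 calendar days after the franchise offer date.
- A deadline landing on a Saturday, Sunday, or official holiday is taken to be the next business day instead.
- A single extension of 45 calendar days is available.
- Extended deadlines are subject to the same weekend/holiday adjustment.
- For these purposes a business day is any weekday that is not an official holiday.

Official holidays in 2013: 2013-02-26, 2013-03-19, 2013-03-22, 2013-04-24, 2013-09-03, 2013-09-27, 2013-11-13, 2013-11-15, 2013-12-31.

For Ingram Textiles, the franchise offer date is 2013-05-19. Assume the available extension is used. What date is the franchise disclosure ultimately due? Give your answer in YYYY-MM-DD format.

From 2013-05-19, 75 calendar days later is 2013-08-02.
2013-08-02 falls on a Friday, which is a business day, so no adjustment is needed.
The 45-calendar-day extension moves the deadline from 2013-08-02 to 2013-09-16.
Since 2013-09-16 is a Monday and not a holiday, the date is unchanged.
Deadline: 2013-09-16.

2013-09-16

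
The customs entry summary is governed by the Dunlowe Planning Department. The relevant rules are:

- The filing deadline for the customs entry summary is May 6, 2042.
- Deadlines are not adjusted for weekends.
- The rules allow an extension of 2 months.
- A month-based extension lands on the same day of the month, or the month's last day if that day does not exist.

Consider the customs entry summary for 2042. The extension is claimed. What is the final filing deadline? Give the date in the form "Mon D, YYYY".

Start from the fixed due date, May 6, 2042.
May 6, 2042 falls on a Tuesday. The rules make no weekend/holiday allowance, so it remains May 6, 2042.
Applying the 2 months extension: 2 months after May 6, 2042 is Jul 6, 2042.
No adjustment is made for weekends or holidays, so Jul 6, 2042 stands.
Deadline: Jul 6, 2042.

Jul 6, 2042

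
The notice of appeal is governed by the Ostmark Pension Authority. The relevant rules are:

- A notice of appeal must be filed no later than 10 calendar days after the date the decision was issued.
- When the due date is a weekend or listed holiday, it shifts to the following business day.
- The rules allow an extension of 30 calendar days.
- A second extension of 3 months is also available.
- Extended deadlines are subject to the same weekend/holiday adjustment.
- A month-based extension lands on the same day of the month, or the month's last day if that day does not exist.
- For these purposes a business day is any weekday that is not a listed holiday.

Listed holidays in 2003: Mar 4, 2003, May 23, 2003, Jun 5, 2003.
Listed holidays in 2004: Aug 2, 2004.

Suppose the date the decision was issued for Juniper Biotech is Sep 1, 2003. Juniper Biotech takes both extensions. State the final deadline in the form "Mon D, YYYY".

Jan 13, 2004

Adding 10 calendar days to Sep 1, 2003 gives Sep 11, 2003.
Sep 11, 2003 is a Thursday and not a listed holiday, so it stands.
The 30-calendar-day extension moves the deadline from Sep 11, 2003 to Oct 11, 2003.
Oct 11, 2003 is a Saturday, so it moves to the next business day, Oct 13, 2003 (Monday).
Add 3 months to Oct 13, 2003: Jan 13, 2004.
Jan 13, 2004 falls on a Tuesday, which is a business day, so no adjustment is needed.
Deadline: Jan 13, 2004.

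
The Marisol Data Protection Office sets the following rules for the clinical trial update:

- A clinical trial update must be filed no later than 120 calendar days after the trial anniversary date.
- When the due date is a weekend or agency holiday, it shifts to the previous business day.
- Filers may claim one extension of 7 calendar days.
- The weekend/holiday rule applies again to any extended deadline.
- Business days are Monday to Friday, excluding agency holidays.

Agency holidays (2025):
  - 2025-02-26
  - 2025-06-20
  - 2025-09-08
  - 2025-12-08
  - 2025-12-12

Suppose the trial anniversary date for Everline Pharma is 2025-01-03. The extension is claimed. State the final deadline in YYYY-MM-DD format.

From 2025-01-03, 120 calendar days later is 2025-05-03.
2025-05-03 is a Saturday, so it moves to the preceding business day, 2025-05-02 (Friday).
Applying the 7-calendar-day extension: 2025-05-02 + 7 days = 2025-05-09.
2025-05-09 is a Friday and not a listed holiday, so it stands.
Deadline: 2025-05-09.

2025-05-09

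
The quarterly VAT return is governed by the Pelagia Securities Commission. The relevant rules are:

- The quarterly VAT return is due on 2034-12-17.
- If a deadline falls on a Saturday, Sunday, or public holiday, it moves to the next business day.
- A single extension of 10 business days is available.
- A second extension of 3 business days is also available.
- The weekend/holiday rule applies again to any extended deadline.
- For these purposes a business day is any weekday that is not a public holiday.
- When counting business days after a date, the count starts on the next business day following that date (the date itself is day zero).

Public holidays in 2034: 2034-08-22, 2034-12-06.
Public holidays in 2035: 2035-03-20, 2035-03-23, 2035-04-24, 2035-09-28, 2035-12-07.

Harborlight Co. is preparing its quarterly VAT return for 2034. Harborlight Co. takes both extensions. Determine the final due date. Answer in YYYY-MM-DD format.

2035-01-04

The statutory due date is 2034-12-17.
2034-12-17 is a Sunday; the next business day is 2034-12-18 (Monday).
Applying the 10-business-day extension: 10 business days after 2034-12-18 is 2035-01-01.
2035-01-01 is a Monday and not a listed holiday, so it stands.
Applying the 3-business-day extension: 3 business days after 2035-01-01 is 2035-01-04.
2035-01-04 (Thursday) is already a business day.
The final due date is 2035-01-04.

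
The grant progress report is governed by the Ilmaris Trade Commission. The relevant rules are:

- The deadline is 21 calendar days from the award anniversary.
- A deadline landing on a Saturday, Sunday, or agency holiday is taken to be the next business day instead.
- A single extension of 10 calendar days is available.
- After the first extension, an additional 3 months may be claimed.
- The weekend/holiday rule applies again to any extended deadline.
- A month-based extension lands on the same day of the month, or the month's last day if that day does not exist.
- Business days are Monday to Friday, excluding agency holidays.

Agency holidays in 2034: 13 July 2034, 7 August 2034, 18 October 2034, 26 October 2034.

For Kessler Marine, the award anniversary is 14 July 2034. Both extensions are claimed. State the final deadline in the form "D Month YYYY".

14 November 2034

From 14 July 2034, 21 calendar days later is 4 August 2034.
Since 4 August 2034 is a Friday and not a holiday, the date is unchanged.
Applying the 10-calendar-day extension: 4 August 2034 + 10 days = 14 August 2034.
14 August 2034 falls on a Monday, which is a business day, so no adjustment is needed.
Add 3 months to 14 August 2034: 14 November 2034.
14 November 2034 is a Tuesday and not a listed holiday, so it stands.
Deadline: 14 November 2034.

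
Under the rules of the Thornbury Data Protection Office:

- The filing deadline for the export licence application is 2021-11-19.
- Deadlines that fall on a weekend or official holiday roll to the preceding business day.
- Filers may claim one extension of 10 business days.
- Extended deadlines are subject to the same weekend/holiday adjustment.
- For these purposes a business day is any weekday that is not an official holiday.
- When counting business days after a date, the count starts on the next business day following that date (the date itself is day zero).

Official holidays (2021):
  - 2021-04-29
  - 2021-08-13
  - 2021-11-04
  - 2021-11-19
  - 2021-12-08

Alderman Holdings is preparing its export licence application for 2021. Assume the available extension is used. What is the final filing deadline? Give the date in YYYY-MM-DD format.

2021-12-03

The statutory due date is 2021-11-19.
2021-11-19 falls on a listed holiday. Rolling to the preceding business day gives 2021-11-18, a Thursday.
Counting 10 further business days from 2021-11-18 reaches 2021-12-03.
2021-12-03 is a Friday and not a listed holiday, so it stands.
The final due date is 2021-12-03.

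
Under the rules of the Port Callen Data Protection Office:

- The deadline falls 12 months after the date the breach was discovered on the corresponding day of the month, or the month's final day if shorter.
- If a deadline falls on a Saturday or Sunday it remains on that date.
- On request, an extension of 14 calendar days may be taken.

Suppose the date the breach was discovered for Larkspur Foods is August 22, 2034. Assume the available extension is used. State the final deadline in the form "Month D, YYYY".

September 5, 2035

12 months from August 22, 2034 is August 22, 2035.
August 22, 2035 is a Wednesday; no weekend or holiday adjustment applies.
The 14-calendar-day extension moves the deadline from August 22, 2035 to September 5, 2035.
No adjustment is made for weekends or holidays, so September 5, 2035 stands.
Final deadline: September 5, 2035.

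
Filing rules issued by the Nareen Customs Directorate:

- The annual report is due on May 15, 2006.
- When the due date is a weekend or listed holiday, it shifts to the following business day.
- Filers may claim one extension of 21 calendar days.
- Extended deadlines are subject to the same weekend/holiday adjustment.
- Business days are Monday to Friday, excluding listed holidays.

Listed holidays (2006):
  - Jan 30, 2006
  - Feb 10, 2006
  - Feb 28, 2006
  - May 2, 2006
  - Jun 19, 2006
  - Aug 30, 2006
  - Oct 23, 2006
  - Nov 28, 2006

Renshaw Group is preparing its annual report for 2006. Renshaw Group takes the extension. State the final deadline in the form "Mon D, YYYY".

The stated deadline is May 15, 2006.
May 15, 2006 falls on a Monday, which is a business day, so no adjustment is needed.
Add the 21 calendar-day extension to May 15, 2006: Jun 5, 2006.
Since Jun 5, 2006 is a Monday and not a holiday, the date is unchanged.
Deadline: Jun 5, 2006.

Jun 5, 2006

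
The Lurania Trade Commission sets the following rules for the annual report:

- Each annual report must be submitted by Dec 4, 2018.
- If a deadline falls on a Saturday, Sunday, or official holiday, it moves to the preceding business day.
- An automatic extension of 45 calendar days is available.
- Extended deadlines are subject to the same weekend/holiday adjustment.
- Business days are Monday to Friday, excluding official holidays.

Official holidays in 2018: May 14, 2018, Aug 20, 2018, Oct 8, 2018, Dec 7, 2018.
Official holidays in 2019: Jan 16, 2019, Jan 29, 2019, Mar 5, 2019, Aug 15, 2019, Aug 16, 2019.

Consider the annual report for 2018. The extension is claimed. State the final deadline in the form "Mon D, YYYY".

The stated deadline is Dec 4, 2018.
Since Dec 4, 2018 is a Tuesday and not a holiday, the date is unchanged.
Applying the 45-calendar-day extension: Dec 4, 2018 + 45 days = Jan 18, 2019.
Since Jan 18, 2019 is a Friday and not a holiday, the date is unchanged.
The final due date is Jan 18, 2019.

Jan 18, 2019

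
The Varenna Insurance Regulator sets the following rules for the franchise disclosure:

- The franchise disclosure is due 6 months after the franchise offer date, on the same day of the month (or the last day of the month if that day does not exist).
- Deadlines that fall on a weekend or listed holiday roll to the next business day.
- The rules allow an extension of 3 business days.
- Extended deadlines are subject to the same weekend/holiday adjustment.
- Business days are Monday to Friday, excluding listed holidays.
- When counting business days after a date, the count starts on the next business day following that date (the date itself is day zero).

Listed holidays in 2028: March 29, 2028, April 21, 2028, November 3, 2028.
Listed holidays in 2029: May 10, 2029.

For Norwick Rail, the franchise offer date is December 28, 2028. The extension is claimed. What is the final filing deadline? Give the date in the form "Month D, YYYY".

July 3, 2029

Moving 6 months forward from December 28, 2028 on the corresponding day gives June 28, 2029.
June 28, 2029 is a Thursday and not a listed holiday, so it stands.
Applying the 3-business-day extension: 3 business days after June 28, 2029 is July 3, 2029.
July 3, 2029 is a Tuesday and not a listed holiday, so it stands.
Final deadline: July 3, 2029.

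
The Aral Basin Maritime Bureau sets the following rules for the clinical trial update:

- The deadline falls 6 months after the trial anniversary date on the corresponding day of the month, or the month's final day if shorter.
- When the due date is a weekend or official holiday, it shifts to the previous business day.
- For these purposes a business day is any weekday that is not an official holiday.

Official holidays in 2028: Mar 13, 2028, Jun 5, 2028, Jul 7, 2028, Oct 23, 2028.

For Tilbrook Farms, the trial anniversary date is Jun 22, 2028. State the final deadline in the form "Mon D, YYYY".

Dec 22, 2028

Moving 6 months forward from Jun 22, 2028 on the corresponding day gives Dec 22, 2028.
Dec 22, 2028 falls on a Friday, which is a business day, so no adjustment is needed.
Deadline: Dec 22, 2028.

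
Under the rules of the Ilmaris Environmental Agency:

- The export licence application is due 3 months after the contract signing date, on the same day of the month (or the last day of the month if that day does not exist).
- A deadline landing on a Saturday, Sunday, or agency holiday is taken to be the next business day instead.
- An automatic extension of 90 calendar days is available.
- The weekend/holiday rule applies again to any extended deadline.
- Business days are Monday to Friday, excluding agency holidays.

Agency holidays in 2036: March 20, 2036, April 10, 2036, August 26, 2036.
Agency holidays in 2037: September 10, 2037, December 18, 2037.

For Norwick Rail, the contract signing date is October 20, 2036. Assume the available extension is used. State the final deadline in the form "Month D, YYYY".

April 20, 2037

3 months from October 20, 2036 is January 20, 2037.
Since January 20, 2037 is a Tuesday and not a holiday, the date is unchanged.
The 90-calendar-day extension moves the deadline from January 20, 2037 to April 20, 2037.
April 20, 2037 is a Monday and not a listed holiday, so it stands.
The final due date is April 20, 2037.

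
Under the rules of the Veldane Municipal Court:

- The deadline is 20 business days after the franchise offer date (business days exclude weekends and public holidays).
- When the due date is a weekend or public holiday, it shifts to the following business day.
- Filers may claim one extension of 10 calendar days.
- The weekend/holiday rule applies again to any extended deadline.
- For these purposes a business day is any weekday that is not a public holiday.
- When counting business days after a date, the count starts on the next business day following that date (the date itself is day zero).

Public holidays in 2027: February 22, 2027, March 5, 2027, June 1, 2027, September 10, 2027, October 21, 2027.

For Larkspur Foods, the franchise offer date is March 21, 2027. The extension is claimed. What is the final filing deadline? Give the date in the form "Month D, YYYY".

Starting the day after March 21, 2027 and counting 20 business days lands on April 16, 2027.
April 16, 2027 is a Friday and not a listed holiday, so it stands.
The 10-calendar-day extension moves the deadline from April 16, 2027 to April 26, 2027.
April 26, 2027 falls on a Monday, which is a business day, so no adjustment is needed.
Deadline: April 26, 2027.

April 26, 2027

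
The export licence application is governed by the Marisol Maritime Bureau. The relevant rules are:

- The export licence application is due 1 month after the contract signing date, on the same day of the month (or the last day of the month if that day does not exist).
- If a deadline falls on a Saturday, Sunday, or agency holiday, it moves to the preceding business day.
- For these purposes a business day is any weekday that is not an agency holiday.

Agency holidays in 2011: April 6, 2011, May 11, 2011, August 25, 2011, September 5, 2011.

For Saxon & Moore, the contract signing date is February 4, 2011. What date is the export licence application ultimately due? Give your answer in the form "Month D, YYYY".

Moving 1 month forward from February 4, 2011 on the corresponding day gives March 4, 2011.
March 4, 2011 is a Friday and not a listed holiday, so it stands.
Deadline: March 4, 2011.

March 4, 2011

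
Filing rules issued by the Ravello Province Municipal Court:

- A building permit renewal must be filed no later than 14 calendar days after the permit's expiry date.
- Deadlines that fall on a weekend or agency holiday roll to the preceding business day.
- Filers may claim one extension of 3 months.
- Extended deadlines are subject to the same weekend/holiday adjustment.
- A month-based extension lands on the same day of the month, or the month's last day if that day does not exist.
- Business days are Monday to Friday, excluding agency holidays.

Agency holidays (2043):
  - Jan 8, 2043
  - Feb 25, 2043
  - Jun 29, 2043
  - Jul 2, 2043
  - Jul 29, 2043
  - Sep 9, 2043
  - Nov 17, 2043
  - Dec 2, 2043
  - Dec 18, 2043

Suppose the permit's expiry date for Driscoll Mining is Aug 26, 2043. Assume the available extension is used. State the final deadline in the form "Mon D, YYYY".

Dec 8, 2043

From Aug 26, 2043, 14 calendar days later is Sep 9, 2043.
Sep 9, 2043 is a listed holiday, so it moves to the preceding business day, Sep 8, 2043 (Tuesday).
Applying the 3 months extension: 3 months after Sep 8, 2043 is Dec 8, 2043.
Dec 8, 2043 (Tuesday) is already a business day.
Final deadline: Dec 8, 2043.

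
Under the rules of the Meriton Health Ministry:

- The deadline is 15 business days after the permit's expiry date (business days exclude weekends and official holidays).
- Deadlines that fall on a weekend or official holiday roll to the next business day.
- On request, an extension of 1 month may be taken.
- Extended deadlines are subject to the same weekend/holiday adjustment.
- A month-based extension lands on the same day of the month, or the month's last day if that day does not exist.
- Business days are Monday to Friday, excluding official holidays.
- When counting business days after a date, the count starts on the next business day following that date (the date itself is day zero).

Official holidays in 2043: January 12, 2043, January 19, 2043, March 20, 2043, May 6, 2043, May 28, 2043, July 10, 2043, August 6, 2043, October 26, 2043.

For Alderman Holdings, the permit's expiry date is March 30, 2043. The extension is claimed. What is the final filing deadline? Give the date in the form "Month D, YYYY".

Counting 15 business days after March 30, 2043 (skipping weekends and listed holidays) reaches April 20, 2043.
April 20, 2043 falls on a Monday, which is a business day, so no adjustment is needed.
The 1 month extension carries April 20, 2043 to May 20, 2043.
May 20, 2043 (Wednesday) is already a business day.
Final deadline: May 20, 2043.

May 20, 2043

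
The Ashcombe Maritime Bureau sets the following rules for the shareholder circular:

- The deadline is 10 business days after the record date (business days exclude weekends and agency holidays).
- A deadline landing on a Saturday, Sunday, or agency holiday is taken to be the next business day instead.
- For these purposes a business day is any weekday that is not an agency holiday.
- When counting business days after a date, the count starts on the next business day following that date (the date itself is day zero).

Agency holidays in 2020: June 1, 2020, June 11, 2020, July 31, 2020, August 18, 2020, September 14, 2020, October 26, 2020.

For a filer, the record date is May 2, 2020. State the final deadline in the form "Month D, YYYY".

May 15, 2020

10 business days after May 2, 2020, excluding weekends and holidays, is May 15, 2020.
May 15, 2020 falls on a Friday, which is a business day, so no adjustment is needed.
Final deadline: May 15, 2020.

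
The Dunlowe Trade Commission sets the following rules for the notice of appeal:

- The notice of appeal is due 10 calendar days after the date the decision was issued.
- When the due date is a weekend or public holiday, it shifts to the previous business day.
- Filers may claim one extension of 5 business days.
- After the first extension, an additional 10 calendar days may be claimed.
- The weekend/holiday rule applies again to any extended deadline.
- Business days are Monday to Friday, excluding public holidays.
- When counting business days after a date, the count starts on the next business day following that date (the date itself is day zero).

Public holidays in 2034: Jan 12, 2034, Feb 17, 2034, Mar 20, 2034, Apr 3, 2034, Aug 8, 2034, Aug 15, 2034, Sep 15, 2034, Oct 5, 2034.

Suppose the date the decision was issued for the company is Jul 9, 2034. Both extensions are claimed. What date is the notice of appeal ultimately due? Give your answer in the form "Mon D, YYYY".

From Jul 9, 2034, 10 calendar days later is Jul 19, 2034.
Jul 19, 2034 is a Wednesday and not a listed holiday, so it stands.
Applying the 5-business-day extension: 5 business days after Jul 19, 2034 is Jul 26, 2034.
Jul 26, 2034 (Wednesday) is already a business day.
Applying the 10-calendar-day extension: Jul 26, 2034 + 10 days = Aug 5, 2034.
Aug 5, 2034 is a Saturday, so it moves to the preceding business day, Aug 4, 2034 (Friday).
Deadline: Aug 4, 2034.

Aug 4, 2034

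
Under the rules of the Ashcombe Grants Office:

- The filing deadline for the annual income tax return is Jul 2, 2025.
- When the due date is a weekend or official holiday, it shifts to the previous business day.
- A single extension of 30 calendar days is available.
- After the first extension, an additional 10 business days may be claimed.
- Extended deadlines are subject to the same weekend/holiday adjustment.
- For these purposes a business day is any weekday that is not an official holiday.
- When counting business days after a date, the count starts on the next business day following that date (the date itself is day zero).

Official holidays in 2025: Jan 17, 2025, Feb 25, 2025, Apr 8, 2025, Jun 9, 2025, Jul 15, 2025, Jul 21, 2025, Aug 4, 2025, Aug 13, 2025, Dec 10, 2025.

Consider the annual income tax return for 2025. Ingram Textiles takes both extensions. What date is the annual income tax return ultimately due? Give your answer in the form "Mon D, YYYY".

The statutory due date is Jul 2, 2025.
Jul 2, 2025 is a Wednesday and not a listed holiday, so it stands.
Applying the 30-calendar-day extension: Jul 2, 2025 + 30 days = Aug 1, 2025.
Aug 1, 2025 falls on a Friday, which is a business day, so no adjustment is needed.
Counting 10 further business days from Aug 1, 2025 reaches Aug 19, 2025.
Aug 19, 2025 (Tuesday) is already a business day.
Deadline: Aug 19, 2025.

Aug 19, 2025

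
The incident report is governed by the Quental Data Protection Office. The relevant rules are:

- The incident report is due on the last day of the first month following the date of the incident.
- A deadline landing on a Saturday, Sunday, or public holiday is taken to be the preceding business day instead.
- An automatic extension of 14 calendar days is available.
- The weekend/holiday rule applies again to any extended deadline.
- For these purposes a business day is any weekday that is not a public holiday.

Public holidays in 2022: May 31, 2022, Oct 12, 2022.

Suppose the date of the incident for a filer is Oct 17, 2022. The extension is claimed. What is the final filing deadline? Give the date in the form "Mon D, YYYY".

Dec 14, 2022

1 month after Oct 17, 2022 is November 2022; that month ends on Nov 30, 2022.
Nov 30, 2022 (Wednesday) is already a business day.
Applying the 14-calendar-day extension: Nov 30, 2022 + 14 days = Dec 14, 2022.
Dec 14, 2022 is a Wednesday and not a listed holiday, so it stands.
Deadline: Dec 14, 2022.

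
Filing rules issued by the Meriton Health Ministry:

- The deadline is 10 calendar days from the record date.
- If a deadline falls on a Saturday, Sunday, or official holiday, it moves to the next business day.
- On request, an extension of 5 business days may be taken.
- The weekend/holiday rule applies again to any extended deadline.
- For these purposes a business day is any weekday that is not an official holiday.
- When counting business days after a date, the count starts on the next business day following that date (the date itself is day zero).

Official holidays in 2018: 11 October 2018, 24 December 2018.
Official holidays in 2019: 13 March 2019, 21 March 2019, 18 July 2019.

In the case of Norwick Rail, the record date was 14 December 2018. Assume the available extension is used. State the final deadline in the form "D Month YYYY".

1 January 2019

Adding 10 calendar days to 14 December 2018 gives 24 December 2018.
Because 24 December 2018 is a listed holiday, the deadline becomes 25 December 2018 (Tuesday).
Applying the 5-business-day extension: 5 business days after 25 December 2018 is 1 January 2019.
1 January 2019 falls on a Tuesday, which is a business day, so no adjustment is needed.
Final deadline: 1 January 2019.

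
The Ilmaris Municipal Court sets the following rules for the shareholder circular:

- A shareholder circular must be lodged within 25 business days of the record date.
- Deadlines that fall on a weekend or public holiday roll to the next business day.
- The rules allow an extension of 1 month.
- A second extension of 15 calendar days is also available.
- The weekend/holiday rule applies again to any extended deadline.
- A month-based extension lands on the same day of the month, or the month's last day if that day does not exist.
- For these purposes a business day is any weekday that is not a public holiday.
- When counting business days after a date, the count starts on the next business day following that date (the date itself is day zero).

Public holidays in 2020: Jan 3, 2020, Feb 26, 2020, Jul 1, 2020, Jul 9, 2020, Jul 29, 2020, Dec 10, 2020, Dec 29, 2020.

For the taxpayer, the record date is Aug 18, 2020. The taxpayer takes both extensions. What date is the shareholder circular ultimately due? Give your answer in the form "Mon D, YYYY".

Starting the day after Aug 18, 2020 and counting 25 business days lands on Sep 22, 2020.
Sep 22, 2020 (Tuesday) is already a business day.
Add 1 month to Sep 22, 2020: Oct 22, 2020.
Since Oct 22, 2020 is a Thursday and not a holiday, the date is unchanged.
The 15-calendar-day extension moves the deadline from Oct 22, 2020 to Nov 6, 2020.
Nov 6, 2020 (Friday) is already a business day.
The final due date is Nov 6, 2020.

Nov 6, 2020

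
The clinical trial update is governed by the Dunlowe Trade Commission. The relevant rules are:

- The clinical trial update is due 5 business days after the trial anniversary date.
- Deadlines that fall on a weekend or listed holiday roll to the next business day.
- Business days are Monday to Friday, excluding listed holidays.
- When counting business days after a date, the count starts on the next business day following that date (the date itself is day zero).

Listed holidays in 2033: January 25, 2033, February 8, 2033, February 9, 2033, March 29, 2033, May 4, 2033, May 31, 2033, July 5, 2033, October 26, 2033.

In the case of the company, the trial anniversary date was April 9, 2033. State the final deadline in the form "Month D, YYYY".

Starting the day after April 9, 2033 and counting 5 business days lands on April 15, 2033.
April 15, 2033 is a Friday and not a listed holiday, so it stands.
The final due date is April 15, 2033.

April 15, 2033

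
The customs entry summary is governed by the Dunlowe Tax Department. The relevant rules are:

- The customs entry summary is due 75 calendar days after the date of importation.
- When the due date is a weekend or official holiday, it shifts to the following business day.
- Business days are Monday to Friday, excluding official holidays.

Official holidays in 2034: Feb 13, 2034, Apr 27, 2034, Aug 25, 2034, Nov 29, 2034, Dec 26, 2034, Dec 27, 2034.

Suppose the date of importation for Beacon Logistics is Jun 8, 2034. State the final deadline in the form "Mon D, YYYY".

Aug 22, 2034

75 calendar days after Jun 8, 2034 is Aug 22, 2034.
Aug 22, 2034 (Tuesday) is already a business day.
Final deadline: Aug 22, 2034.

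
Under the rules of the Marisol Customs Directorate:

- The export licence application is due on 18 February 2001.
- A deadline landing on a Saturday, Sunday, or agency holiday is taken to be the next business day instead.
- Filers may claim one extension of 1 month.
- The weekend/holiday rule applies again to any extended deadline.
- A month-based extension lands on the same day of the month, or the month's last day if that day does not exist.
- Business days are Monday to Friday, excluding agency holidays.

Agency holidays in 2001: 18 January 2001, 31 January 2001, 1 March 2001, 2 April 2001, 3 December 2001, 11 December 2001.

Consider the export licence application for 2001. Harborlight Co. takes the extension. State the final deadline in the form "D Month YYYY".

19 March 2001

Start from the fixed due date, 18 February 2001.
18 February 2001 falls on a Sunday. Rolling to the next business day gives 19 February 2001, a Monday.
Add 1 month to 19 February 2001: 19 March 2001.
19 March 2001 falls on a Monday, which is a business day, so no adjustment is needed.
The final due date is 19 March 2001.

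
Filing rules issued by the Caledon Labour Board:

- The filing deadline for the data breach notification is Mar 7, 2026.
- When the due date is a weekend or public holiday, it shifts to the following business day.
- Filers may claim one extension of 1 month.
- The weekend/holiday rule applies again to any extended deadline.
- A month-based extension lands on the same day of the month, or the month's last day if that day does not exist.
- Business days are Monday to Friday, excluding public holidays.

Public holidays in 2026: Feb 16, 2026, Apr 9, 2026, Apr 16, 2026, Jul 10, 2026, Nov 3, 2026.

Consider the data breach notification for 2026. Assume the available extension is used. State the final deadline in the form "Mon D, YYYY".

Apr 10, 2026

The stated deadline is Mar 7, 2026.
Mar 7, 2026 falls on a Saturday. Rolling to the next business day gives Mar 9, 2026, a Monday.
Add 1 month to Mar 9, 2026: Apr 9, 2026.
Apr 9, 2026 falls on a listed holiday. Rolling to the next business day gives Apr 10, 2026, a Friday.
So the filing is due Apr 10, 2026.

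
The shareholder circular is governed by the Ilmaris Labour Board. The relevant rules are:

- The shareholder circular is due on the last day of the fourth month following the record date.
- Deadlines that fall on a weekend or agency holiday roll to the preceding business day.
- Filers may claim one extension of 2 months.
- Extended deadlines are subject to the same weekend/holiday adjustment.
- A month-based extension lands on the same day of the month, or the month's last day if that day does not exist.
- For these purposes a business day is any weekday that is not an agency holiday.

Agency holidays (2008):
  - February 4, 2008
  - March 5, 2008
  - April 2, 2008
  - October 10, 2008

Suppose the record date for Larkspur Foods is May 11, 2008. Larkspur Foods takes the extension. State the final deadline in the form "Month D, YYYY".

November 28, 2008

4 months after May 11, 2008 falls in September 2008; the last day of that month is September 30, 2008.
September 30, 2008 is a Tuesday and not a listed holiday, so it stands.
The 2 months extension carries September 30, 2008 to November 30, 2008.
Because November 30, 2008 is a Sunday, the deadline becomes November 28, 2008 (Friday).
So the filing is due November 28, 2008.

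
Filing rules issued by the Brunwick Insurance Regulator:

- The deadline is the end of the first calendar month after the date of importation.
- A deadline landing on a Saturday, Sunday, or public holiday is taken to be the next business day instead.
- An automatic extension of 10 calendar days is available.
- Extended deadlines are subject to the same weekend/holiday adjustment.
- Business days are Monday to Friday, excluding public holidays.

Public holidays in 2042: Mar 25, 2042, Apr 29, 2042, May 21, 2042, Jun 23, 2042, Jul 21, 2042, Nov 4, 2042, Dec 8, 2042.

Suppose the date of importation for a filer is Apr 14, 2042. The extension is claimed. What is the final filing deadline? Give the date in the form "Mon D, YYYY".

Jun 12, 2042

The first month after Apr 14, 2042 is May 2042, whose last day is May 31, 2042.
Because May 31, 2042 is a Saturday, the deadline becomes Jun 2, 2042 (Monday).
Applying the 10-calendar-day extension: Jun 2, 2042 + 10 days = Jun 12, 2042.
Jun 12, 2042 falls on a Thursday, which is a business day, so no adjustment is needed.
The final due date is Jun 12, 2042.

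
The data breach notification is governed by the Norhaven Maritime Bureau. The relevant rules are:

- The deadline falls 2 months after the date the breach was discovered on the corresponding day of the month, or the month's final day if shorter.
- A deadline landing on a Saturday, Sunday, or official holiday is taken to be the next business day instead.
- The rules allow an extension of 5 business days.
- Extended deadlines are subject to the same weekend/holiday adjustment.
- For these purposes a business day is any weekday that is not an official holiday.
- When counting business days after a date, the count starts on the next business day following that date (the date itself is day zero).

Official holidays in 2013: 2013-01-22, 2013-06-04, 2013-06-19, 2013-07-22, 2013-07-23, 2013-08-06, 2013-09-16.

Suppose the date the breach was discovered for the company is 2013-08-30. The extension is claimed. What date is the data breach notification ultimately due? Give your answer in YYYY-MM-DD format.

2013-11-06

2 months from 2013-08-30 is 2013-10-30.
2013-10-30 (Wednesday) is already a business day.
The 5-business-day extension runs from 2013-10-30 to 2013-11-06.
2013-11-06 is a Wednesday and not a listed holiday, so it stands.
So the filing is due 2013-11-06.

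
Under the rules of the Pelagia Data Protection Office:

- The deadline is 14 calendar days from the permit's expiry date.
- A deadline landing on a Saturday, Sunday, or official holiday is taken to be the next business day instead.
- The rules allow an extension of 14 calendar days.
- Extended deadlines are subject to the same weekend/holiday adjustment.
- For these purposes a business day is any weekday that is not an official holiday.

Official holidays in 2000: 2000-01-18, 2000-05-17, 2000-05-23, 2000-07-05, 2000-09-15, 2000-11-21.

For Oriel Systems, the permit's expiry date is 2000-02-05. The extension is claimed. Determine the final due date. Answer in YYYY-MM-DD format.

2000-03-06

14 calendar days after 2000-02-05 is 2000-02-19.
2000-02-19 is a Saturday; the next business day is 2000-02-21 (Monday).
With the 14-day extension, 2000-02-21 becomes 2000-03-06.
2000-03-06 is a Monday and not a listed holiday, so it stands.
The final due date is 2000-03-06.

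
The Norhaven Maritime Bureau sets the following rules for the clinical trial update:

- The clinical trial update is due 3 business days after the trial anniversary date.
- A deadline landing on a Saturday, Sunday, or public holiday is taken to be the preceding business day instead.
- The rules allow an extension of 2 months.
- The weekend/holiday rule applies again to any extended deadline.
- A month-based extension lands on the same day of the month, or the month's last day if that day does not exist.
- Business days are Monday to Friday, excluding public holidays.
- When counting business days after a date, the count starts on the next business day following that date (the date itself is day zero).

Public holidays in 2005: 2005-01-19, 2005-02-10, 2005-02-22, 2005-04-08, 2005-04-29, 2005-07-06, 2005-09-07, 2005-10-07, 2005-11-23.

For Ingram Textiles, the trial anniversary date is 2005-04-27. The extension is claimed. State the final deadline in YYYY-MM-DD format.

Starting the day after 2005-04-27 and counting 3 business days lands on 2005-05-03.
2005-05-03 (Tuesday) is already a business day.
Add 2 months to 2005-05-03: 2005-07-03.
2005-07-03 falls on a Sunday. Rolling to the preceding business day gives 2005-07-01, a Friday.
The final due date is 2005-07-01.

2005-07-01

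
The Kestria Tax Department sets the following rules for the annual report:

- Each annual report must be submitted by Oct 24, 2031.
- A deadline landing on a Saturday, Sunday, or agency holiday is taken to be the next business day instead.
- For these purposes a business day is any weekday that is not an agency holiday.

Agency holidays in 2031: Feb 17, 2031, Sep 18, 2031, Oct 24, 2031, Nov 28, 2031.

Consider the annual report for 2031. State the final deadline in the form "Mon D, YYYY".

Oct 27, 2031

The statutory due date is Oct 24, 2031.
Oct 24, 2031 is a listed holiday, so it moves to the next business day, Oct 27, 2031 (Monday).
So the filing is due Oct 27, 2031.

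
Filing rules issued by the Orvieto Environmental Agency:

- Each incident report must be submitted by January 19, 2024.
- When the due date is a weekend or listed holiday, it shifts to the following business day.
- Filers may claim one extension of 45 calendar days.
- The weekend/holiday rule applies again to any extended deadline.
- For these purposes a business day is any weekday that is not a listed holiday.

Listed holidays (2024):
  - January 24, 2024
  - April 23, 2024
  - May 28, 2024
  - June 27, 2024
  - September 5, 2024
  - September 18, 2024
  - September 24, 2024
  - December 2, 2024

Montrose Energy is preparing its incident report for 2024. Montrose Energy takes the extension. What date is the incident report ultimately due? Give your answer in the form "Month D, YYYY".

The stated deadline is January 19, 2024.
January 19, 2024 (Friday) is already a business day.
Applying the 45-calendar-day extension: January 19, 2024 + 45 days = March 4, 2024.
March 4, 2024 falls on a Monday, which is a business day, so no adjustment is needed.
The final due date is March 4, 2024.

March 4, 2024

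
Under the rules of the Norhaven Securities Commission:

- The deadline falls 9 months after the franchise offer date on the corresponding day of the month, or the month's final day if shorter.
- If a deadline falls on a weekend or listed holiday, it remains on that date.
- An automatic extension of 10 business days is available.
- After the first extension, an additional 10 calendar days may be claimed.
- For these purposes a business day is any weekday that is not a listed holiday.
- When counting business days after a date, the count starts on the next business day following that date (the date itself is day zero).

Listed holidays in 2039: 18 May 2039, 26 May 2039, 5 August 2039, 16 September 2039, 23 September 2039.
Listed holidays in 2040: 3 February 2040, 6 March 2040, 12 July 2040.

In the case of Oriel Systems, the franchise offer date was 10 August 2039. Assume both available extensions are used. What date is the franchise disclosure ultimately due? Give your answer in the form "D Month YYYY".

Moving 9 months forward from 10 August 2039 on the corresponding day gives 10 May 2040.
No adjustment is made for weekends or holidays, so 10 May 2040 stands.
Applying the 10-business-day extension: 10 business days after 10 May 2040 is 24 May 2040.
No adjustment is made for weekends or holidays, so 24 May 2040 stands.
Add the 10 calendar-day extension to 24 May 2040: 3 June 2040.
No adjustment is made for weekends or holidays, so 3 June 2040 stands.
So the filing is due 3 June 2040.

3 June 2040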